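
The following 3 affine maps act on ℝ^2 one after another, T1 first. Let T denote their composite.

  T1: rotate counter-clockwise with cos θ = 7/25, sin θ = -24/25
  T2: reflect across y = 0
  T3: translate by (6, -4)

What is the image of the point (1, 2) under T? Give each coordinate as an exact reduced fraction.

T(p) = (41/5, -18/5)

T1 rotate counter-clockwise with cos θ = 7/25, sin θ = -24/25: (1, 2) → (11/5, -2/5)
T2 reflect across y = 0: (11/5, -2/5) → (11/5, 2/5)
T3 translate by (6, -4): (11/5, 2/5) → (41/5, -18/5)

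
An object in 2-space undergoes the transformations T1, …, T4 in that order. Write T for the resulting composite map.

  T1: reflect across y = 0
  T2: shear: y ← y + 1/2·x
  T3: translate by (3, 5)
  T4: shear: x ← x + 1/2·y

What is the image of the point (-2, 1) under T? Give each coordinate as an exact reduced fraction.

T(p) = (5/2, 3)

T1 reflect across y = 0: (-2, 1) → (-2, -1)
T2 shear: y ← y + 1/2·x: (-2, -1) → (-2, -2)
T3 translate by (3, 5): (-2, -2) → (1, 3)
T4 shear: x ← x + 1/2·y: (1, 3) → (5/2, 3)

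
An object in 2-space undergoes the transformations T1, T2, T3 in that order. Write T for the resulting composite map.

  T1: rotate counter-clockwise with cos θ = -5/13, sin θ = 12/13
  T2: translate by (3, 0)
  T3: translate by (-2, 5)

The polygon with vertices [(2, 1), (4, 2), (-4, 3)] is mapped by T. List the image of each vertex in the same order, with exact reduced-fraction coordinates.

image vertices: (-9/13, 84/13), (-31/13, 103/13), (-3/13, 2/13)

T1 rotate counter-clockwise with cos θ = -5/13, sin θ = 12/13: (2, 1) → (-22/13, 19/13); (4, 2) → (-44/13, 38/13); (-4, 3) → (-16/13, -63/13)
T2 translate by (3, 0): (-22/13, 19/13) → (17/13, 19/13); (-44/13, 38/13) → (-5/13, 38/13); (-16/13, -63/13) → (23/13, -63/13)
T3 translate by (-2, 5): (17/13, 19/13) → (-9/13, 84/13); (-5/13, 38/13) → (-31/13, 103/13); (23/13, -63/13) → (-3/13, 2/13)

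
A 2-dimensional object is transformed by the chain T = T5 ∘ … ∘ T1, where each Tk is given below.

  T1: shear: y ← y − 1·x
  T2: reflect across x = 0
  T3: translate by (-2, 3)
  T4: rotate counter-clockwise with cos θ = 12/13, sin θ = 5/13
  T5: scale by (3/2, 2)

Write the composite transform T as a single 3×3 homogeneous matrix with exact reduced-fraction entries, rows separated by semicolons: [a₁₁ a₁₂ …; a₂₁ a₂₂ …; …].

T = [-21/26 -15/26 -9/2; -34/13 24/13 4; 0 0 1]

T1 = [1 0 0; -1 1 0; 0 0 1]
T2·T1 = [-1 0 0; -1 1 0; 0 0 1]
T3·…·T1 = [-1 0 -2; -1 1 3; 0 0 1]
T4·…·T1 = [-7/13 -5/13 -3; -17/13 12/13 2; 0 0 1]
T5·…·T1 = [-21/26 -15/26 -9/2; -34/13 24/13 4; 0 0 1]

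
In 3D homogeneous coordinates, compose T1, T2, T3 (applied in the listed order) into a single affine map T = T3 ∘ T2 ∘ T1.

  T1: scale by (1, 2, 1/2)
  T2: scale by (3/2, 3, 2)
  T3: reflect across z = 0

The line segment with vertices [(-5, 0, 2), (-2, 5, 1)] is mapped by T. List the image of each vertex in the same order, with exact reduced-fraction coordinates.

T1 scale by (1, 2, 1/2): (-5, 0, 2) → (-5, 0, 1); (-2, 5, 1) → (-2, 10, 1/2)
T2 scale by (3/2, 3, 2): (-5, 0, 1) → (-15/2, 0, 2); (-2, 10, 1/2) → (-3, 30, 1)
T3 reflect across z = 0: (-15/2, 0, 2) → (-15/2, 0, -2); (-3, 30, 1) → (-3, 30, -1)

image vertices: (-15/2, 0, -2), (-3, 30, -1)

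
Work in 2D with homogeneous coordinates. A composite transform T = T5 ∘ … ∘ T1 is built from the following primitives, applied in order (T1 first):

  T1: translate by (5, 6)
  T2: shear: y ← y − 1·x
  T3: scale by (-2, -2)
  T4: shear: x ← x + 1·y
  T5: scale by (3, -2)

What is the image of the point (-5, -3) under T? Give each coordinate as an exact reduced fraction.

T(p) = (-18, 12)

T1 translate by (5, 6): (-5, -3) → (0, 3)
T2 shear: y ← y − 1·x: (0, 3) → (0, 3)
T3 scale by (-2, -2): (0, 3) → (0, -6)
T4 shear: x ← x + 1·y: (0, -6) → (-6, -6)
T5 scale by (3, -2): (-6, -6) → (-18, 12)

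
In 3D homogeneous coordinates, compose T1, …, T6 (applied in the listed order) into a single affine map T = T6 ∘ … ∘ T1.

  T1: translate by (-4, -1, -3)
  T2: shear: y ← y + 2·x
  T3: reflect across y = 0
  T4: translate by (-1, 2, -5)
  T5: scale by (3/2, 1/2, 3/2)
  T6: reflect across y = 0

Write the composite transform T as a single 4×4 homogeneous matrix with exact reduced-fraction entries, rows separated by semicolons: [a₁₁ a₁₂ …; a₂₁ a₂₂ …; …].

T = [3/2 0 0 -15/2; 1 1/2 0 -11/2; 0 0 3/2 -12; 0 0 0 1]

T1 = [1 0 0 -4; 0 1 0 -1; 0 0 1 -3; 0 0 0 1]
T2·T1 = [1 0 0 -4; 2 1 0 -9; 0 0 1 -3; 0 0 0 1]
T3·…·T1 = [1 0 0 -4; -2 -1 0 9; 0 0 1 -3; 0 0 0 1]
T4·…·T1 = [1 0 0 -5; -2 -1 0 11; 0 0 1 -8; 0 0 0 1]
T5·…·T1 = [3/2 0 0 -15/2; -1 -1/2 0 11/2; 0 0 3/2 -12; 0 0 0 1]
T6·…·T1 = [3/2 0 0 -15/2; 1 1/2 0 -11/2; 0 0 3/2 -12; 0 0 0 1]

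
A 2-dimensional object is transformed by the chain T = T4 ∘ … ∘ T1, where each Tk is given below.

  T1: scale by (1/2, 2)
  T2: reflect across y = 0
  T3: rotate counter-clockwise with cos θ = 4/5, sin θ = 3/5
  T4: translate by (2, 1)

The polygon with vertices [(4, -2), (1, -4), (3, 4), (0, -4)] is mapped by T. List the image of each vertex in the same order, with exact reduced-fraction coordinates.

T1 scale by (1/2, 2): (4, -2) → (2, -4); (1, -4) → (1/2, -8); (3, 4) → (3/2, 8); (0, -4) → (0, -8)
T2 reflect across y = 0: (2, -4) → (2, 4); (1/2, -8) → (1/2, 8); (3/2, 8) → (3/2, -8); (0, -8) → (0, 8)
T3 rotate counter-clockwise with cos θ = 4/5, sin θ = 3/5: (2, 4) → (-4/5, 22/5); (1/2, 8) → (-22/5, 67/10); (3/2, -8) → (6, -11/2); (0, 8) → (-24/5, 32/5)
T4 translate by (2, 1): (-4/5, 22/5) → (6/5, 27/5); (-22/5, 67/10) → (-12/5, 77/10); (6, -11/2) → (8, -9/2); (-24/5, 32/5) → (-14/5, 37/5)

image vertices: (6/5, 27/5), (-12/5, 77/10), (8, -9/2), (-14/5, 37/5)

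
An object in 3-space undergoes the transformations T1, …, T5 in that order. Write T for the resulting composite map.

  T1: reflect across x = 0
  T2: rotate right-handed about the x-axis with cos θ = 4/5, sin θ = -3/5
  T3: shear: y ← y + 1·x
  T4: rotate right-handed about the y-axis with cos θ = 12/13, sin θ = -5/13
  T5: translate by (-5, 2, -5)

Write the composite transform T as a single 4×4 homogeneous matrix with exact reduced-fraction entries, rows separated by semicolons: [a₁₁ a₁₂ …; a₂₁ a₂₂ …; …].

T = [-12/13 3/13 -4/13 -5; -1 4/5 3/5 2; -5/13 -36/65 48/65 -5; 0 0 0 1]

T1 = [-1 0 0 0; 0 1 0 0; 0 0 1 0; 0 0 0 1]
T2·T1 = [-1 0 0 0; 0 4/5 3/5 0; 0 -3/5 4/5 0; 0 0 0 1]
T3·…·T1 = [-1 0 0 0; -1 4/5 3/5 0; 0 -3/5 4/5 0; 0 0 0 1]
T4·…·T1 = [-12/13 3/13 -4/13 0; -1 4/5 3/5 0; -5/13 -36/65 48/65 0; 0 0 0 1]
T5·…·T1 = [-12/13 3/13 -4/13 -5; -1 4/5 3/5 2; -5/13 -36/65 48/65 -5; 0 0 0 1]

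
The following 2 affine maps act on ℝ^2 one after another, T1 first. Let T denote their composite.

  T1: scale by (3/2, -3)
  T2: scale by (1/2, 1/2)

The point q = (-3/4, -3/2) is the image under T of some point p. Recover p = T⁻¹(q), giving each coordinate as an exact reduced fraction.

T1 = [3/2 0 0; 0 -3 0; 0 0 1]
T2·T1 = [3/4 0 0; 0 -3/2 0; 0 0 1]
det M = -9/8; M⁻¹ = [4/3 0 0; 0 -2/3 0; 0 0 1]
M⁻¹ · (-3/4, -3/2)ᵀ = (-1, 1)ᵀ

p = (-1, 1)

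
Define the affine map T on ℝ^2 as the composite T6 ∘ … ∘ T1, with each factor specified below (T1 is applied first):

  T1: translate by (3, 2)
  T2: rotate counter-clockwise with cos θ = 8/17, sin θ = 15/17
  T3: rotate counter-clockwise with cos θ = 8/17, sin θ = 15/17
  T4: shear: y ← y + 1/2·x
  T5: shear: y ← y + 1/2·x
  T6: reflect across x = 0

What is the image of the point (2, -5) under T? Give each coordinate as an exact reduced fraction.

T(p) = (5/17, 94/17)

T1 translate by (3, 2): (2, -5) → (5, -3)
T2 rotate counter-clockwise with cos θ = 8/17, sin θ = 15/17: (5, -3) → (5, 3)
T3 rotate counter-clockwise with cos θ = 8/17, sin θ = 15/17: (5, 3) → (-5/17, 99/17)
T4 shear: y ← y + 1/2·x: (-5/17, 99/17) → (-5/17, 193/34)
T5 shear: y ← y + 1/2·x: (-5/17, 193/34) → (-5/17, 94/17)
T6 reflect across x = 0: (-5/17, 94/17) → (5/17, 94/17)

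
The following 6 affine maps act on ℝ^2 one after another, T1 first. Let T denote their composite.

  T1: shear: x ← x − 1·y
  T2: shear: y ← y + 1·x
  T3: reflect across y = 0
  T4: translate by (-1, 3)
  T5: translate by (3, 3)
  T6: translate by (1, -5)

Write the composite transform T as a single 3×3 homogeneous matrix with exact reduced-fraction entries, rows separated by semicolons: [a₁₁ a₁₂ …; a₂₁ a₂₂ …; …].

T1 = [1 -1 0; 0 1 0; 0 0 1]
T2·T1 = [1 -1 0; 1 0 0; 0 0 1]
T3·…·T1 = [1 -1 0; -1 0 0; 0 0 1]
T4·…·T1 = [1 -1 -1; -1 0 3; 0 0 1]
T5·…·T1 = [1 -1 2; -1 0 6; 0 0 1]
T6·…·T1 = [1 -1 3; -1 0 1; 0 0 1]

T = [1 -1 3; -1 0 1; 0 0 1]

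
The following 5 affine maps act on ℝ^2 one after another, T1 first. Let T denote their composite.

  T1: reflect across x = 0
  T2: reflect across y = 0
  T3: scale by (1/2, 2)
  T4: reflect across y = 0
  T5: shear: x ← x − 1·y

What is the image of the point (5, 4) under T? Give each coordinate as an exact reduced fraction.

T1 reflect across x = 0: (5, 4) → (-5, 4)
T2 reflect across y = 0: (-5, 4) → (-5, -4)
T3 scale by (1/2, 2): (-5, -4) → (-5/2, -8)
T4 reflect across y = 0: (-5/2, -8) → (-5/2, 8)
T5 shear: x ← x − 1·y: (-5/2, 8) → (-21/2, 8)

T(p) = (-21/2, 8)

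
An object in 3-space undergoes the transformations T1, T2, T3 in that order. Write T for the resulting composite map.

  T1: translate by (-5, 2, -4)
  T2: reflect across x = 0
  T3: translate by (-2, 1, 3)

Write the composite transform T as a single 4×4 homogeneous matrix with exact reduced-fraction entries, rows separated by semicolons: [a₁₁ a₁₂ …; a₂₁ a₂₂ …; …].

T1 = [1 0 0 -5; 0 1 0 2; 0 0 1 -4; 0 0 0 1]
T2·T1 = [-1 0 0 5; 0 1 0 2; 0 0 1 -4; 0 0 0 1]
T3·…·T1 = [-1 0 0 3; 0 1 0 3; 0 0 1 -1; 0 0 0 1]

T = [-1 0 0 3; 0 1 0 3; 0 0 1 -1; 0 0 0 1]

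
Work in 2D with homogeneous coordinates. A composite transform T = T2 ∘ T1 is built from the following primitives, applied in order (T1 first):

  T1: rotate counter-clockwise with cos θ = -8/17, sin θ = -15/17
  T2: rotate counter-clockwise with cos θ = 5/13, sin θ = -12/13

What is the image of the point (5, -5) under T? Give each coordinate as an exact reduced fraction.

T(p) = (-995/221, 1205/221)

T1 rotate counter-clockwise with cos θ = -8/17, sin θ = -15/17: (5, -5) → (-115/17, -35/17)
T2 rotate counter-clockwise with cos θ = 5/13, sin θ = -12/13: (-115/17, -35/17) → (-995/221, 1205/221)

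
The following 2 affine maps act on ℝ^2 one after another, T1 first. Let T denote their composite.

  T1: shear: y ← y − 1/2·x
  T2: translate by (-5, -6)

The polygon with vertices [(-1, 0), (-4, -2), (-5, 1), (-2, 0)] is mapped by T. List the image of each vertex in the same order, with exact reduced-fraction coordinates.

image vertices: (-6, -11/2), (-9, -6), (-10, -5/2), (-7, -5)

T1 shear: y ← y − 1/2·x: (-1, 0) → (-1, 1/2); (-4, -2) → (-4, 0); (-5, 1) → (-5, 7/2); (-2, 0) → (-2, 1)
T2 translate by (-5, -6): (-1, 1/2) → (-6, -11/2); (-4, 0) → (-9, -6); (-5, 7/2) → (-10, -5/2); (-2, 1) → (-7, -5)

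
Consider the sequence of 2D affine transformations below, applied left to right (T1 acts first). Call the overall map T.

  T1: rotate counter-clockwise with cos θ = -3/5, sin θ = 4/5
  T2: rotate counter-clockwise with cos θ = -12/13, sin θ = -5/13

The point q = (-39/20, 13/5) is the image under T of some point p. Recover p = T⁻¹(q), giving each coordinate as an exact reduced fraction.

p = (-3, 5/4)

T1 = [-3/5 -4/5 0; 4/5 -3/5 0; 0 0 1]
T2·T1 = [56/65 33/65 0; -33/65 56/65 0; 0 0 1]
det M = 1; M⁻¹ = [56/65 -33/65 0; 33/65 56/65 0; 0 0 1]
M⁻¹ · (-39/20, 13/5)ᵀ = (-3, 5/4)ᵀ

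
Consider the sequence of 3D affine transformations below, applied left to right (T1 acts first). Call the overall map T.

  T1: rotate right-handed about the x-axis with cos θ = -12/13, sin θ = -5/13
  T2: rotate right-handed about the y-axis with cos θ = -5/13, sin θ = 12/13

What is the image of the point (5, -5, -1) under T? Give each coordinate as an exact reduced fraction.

T(p) = (119/169, 55/13, -965/169)

T1 rotate right-handed about the x-axis with cos θ = -12/13, sin θ = -5/13: (5, -5, -1) → (5, 55/13, 37/13)
T2 rotate right-handed about the y-axis with cos θ = -5/13, sin θ = 12/13: (5, 55/13, 37/13) → (119/169, 55/13, -965/169)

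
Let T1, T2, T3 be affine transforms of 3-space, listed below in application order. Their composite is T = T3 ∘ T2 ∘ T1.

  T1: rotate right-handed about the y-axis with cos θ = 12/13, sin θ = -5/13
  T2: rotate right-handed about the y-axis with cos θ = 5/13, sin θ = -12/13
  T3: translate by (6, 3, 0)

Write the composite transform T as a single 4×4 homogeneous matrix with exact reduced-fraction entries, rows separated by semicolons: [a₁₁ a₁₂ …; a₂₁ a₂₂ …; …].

T = [0 0 -1 6; 0 1 0 3; 1 0 0 0; 0 0 0 1]

T1 = [12/13 0 -5/13 0; 0 1 0 0; 5/13 0 12/13 0; 0 0 0 1]
T2·T1 = [0 0 -1 0; 0 1 0 0; 1 0 0 0; 0 0 0 1]
T3·…·T1 = [0 0 -1 6; 0 1 0 3; 1 0 0 0; 0 0 0 1]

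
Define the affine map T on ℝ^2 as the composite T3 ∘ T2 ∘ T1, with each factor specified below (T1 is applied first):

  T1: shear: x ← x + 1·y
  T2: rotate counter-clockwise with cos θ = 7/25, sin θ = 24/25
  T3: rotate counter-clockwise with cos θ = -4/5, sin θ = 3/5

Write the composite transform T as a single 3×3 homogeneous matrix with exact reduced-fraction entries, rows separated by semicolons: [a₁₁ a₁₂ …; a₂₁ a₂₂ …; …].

T1 = [1 1 0; 0 1 0; 0 0 1]
T2·T1 = [7/25 -17/25 0; 24/25 31/25 0; 0 0 1]
T3·…·T1 = [-4/5 -1/5 0; -3/5 -7/5 0; 0 0 1]

T = [-4/5 -1/5 0; -3/5 -7/5 0; 0 0 1]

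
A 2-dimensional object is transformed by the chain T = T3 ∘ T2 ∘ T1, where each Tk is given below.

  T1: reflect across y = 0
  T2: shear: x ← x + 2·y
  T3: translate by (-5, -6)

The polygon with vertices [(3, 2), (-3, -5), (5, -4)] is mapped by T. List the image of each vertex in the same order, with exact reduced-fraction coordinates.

image vertices: (-6, -8), (2, -1), (8, -2)

T1 reflect across y = 0: (3, 2) → (3, -2); (-3, -5) → (-3, 5); (5, -4) → (5, 4)
T2 shear: x ← x + 2·y: (3, -2) → (-1, -2); (-3, 5) → (7, 5); (5, 4) → (13, 4)
T3 translate by (-5, -6): (-1, -2) → (-6, -8); (7, 5) → (2, -1); (13, 4) → (8, -2)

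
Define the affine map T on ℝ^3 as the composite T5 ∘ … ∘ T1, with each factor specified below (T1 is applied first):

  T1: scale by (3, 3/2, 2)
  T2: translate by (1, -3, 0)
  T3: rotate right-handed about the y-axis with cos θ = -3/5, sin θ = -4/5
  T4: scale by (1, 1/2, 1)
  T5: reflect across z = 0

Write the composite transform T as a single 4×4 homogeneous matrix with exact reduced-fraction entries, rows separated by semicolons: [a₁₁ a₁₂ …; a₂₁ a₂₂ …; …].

T1 = [3 0 0 0; 0 3/2 0 0; 0 0 2 0; 0 0 0 1]
T2·T1 = [3 0 0 1; 0 3/2 0 -3; 0 0 2 0; 0 0 0 1]
T3·…·T1 = [-9/5 0 -8/5 -3/5; 0 3/2 0 -3; 12/5 0 -6/5 4/5; 0 0 0 1]
T4·…·T1 = [-9/5 0 -8/5 -3/5; 0 3/4 0 -3/2; 12/5 0 -6/5 4/5; 0 0 0 1]
T5·…·T1 = [-9/5 0 -8/5 -3/5; 0 3/4 0 -3/2; -12/5 0 6/5 -4/5; 0 0 0 1]

T = [-9/5 0 -8/5 -3/5; 0 3/4 0 -3/2; -12/5 0 6/5 -4/5; 0 0 0 1]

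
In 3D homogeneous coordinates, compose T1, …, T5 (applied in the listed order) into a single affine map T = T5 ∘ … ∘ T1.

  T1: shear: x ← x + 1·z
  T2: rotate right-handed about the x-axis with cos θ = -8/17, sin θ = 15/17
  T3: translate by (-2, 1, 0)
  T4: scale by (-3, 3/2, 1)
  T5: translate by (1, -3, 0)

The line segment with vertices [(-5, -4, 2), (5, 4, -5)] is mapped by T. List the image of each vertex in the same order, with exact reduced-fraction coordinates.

image vertices: (16, -45/34, -76/17), (7, 39/17, 100/17)

T1 shear: x ← x + 1·z: (-5, -4, 2) → (-3, -4, 2); (5, 4, -5) → (0, 4, -5)
T2 rotate right-handed about the x-axis with cos θ = -8/17, sin θ = 15/17: (-3, -4, 2) → (-3, 2/17, -76/17); (0, 4, -5) → (0, 43/17, 100/17)
T3 translate by (-2, 1, 0): (-3, 2/17, -76/17) → (-5, 19/17, -76/17); (0, 43/17, 100/17) → (-2, 60/17, 100/17)
T4 scale by (-3, 3/2, 1): (-5, 19/17, -76/17) → (15, 57/34, -76/17); (-2, 60/17, 100/17) → (6, 90/17, 100/17)
T5 translate by (1, -3, 0): (15, 57/34, -76/17) → (16, -45/34, -76/17); (6, 90/17, 100/17) → (7, 39/17, 100/17)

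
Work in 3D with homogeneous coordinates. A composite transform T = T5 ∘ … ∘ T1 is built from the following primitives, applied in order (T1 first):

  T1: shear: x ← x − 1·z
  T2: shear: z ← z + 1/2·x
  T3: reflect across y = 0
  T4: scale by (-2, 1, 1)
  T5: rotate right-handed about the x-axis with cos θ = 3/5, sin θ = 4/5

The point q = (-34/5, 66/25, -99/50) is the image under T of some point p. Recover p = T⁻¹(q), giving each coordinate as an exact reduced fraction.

p = (-8/5, 0, -5)

T1 = [1 0 -1 0; 0 1 0 0; 0 0 1 0; 0 0 0 1]
T2·T1 = [1 0 -1 0; 0 1 0 0; 1/2 0 1/2 0; 0 0 0 1]
T3·…·T1 = [1 0 -1 0; 0 -1 0 0; 1/2 0 1/2 0; 0 0 0 1]
T4·…·T1 = [-2 0 2 0; 0 -1 0 0; 1/2 0 1/2 0; 0 0 0 1]
T5·…·T1 = [-2 0 2 0; -2/5 -3/5 -2/5 0; 3/10 -4/5 3/10 0; 0 0 0 1]
det M = 2; M⁻¹ = [-1/4 -4/5 3/5 0; 0 -3/5 -4/5 0; 1/4 -4/5 3/5 0; 0 0 0 1]
M⁻¹ · (-34/5, 66/25, -99/50)ᵀ = (-8/5, 0, -5)ᵀ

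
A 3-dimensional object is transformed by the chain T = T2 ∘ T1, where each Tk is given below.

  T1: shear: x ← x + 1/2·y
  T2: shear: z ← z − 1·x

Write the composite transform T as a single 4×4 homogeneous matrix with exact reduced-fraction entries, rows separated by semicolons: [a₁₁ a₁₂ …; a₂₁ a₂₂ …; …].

T1 = [1 1/2 0 0; 0 1 0 0; 0 0 1 0; 0 0 0 1]
T2·T1 = [1 1/2 0 0; 0 1 0 0; -1 -1/2 1 0; 0 0 0 1]

T = [1 1/2 0 0; 0 1 0 0; -1 -1/2 1 0; 0 0 0 1]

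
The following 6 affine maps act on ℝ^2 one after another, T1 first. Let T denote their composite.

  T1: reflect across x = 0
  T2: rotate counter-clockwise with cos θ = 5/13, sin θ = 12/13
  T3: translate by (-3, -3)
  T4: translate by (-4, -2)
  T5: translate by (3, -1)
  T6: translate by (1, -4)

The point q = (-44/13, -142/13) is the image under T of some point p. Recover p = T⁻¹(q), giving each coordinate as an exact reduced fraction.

p = (1, 0)

T1 = [-1 0 0; 0 1 0; 0 0 1]
T2·T1 = [-5/13 -12/13 0; -12/13 5/13 0; 0 0 1]
T3·…·T1 = [-5/13 -12/13 -3; -12/13 5/13 -3; 0 0 1]
T4·…·T1 = [-5/13 -12/13 -7; -12/13 5/13 -5; 0 0 1]
T5·…·T1 = [-5/13 -12/13 -4; -12/13 5/13 -6; 0 0 1]
T6·…·T1 = [-5/13 -12/13 -3; -12/13 5/13 -10; 0 0 1]
det M = -1; M⁻¹ = [-5/13 -12/13 -135/13; -12/13 5/13 14/13; 0 0 1]
M⁻¹ · (-44/13, -142/13)ᵀ = (1, 0)ᵀ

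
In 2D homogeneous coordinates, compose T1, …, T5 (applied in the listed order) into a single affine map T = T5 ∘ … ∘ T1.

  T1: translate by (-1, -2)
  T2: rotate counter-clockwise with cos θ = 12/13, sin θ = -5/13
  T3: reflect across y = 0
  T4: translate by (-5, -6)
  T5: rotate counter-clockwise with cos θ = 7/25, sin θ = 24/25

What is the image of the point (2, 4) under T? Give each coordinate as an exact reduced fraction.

T1 translate by (-1, -2): (2, 4) → (1, 2)
T2 rotate counter-clockwise with cos θ = 12/13, sin θ = -5/13: (1, 2) → (22/13, 19/13)
T3 reflect across y = 0: (22/13, 19/13) → (22/13, -19/13)
T4 translate by (-5, -6): (22/13, -19/13) → (-43/13, -97/13)
T5 rotate counter-clockwise with cos θ = 7/25, sin θ = 24/25: (-43/13, -97/13) → (2027/325, -1711/325)

T(p) = (2027/325, -1711/325)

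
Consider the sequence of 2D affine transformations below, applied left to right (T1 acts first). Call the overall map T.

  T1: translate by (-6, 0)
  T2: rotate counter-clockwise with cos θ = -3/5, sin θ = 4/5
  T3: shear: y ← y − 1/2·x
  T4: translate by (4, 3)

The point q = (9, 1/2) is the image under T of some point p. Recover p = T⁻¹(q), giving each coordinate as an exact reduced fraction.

p = (3, -4)

T1 = [1 0 -6; 0 1 0; 0 0 1]
T2·T1 = [-3/5 -4/5 18/5; 4/5 -3/5 -24/5; 0 0 1]
T3·…·T1 = [-3/5 -4/5 18/5; 11/10 -1/5 -33/5; 0 0 1]
T4·…·T1 = [-3/5 -4/5 38/5; 11/10 -1/5 -18/5; 0 0 1]
det M = 1; M⁻¹ = [-1/5 4/5 22/5; -11/10 -3/5 31/5; 0 0 1]
M⁻¹ · (9, 1/2)ᵀ = (3, -4)ᵀ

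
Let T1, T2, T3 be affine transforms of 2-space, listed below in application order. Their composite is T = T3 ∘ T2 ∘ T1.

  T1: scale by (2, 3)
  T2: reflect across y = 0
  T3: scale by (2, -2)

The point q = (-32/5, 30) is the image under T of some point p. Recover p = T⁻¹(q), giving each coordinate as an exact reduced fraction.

T1 = [2 0 0; 0 3 0; 0 0 1]
T2·T1 = [2 0 0; 0 -3 0; 0 0 1]
T3·…·T1 = [4 0 0; 0 6 0; 0 0 1]
det M = 24; M⁻¹ = [1/4 0 0; 0 1/6 0; 0 0 1]
M⁻¹ · (-32/5, 30)ᵀ = (-8/5, 5)ᵀ

p = (-8/5, 5)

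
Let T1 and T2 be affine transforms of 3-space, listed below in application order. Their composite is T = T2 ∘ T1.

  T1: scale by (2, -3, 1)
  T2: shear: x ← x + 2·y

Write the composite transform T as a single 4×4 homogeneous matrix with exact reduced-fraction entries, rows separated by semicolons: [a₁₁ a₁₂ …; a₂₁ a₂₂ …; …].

T1 = [2 0 0 0; 0 -3 0 0; 0 0 1 0; 0 0 0 1]
T2·T1 = [2 -6 0 0; 0 -3 0 0; 0 0 1 0; 0 0 0 1]

T = [2 -6 0 0; 0 -3 0 0; 0 0 1 0; 0 0 0 1]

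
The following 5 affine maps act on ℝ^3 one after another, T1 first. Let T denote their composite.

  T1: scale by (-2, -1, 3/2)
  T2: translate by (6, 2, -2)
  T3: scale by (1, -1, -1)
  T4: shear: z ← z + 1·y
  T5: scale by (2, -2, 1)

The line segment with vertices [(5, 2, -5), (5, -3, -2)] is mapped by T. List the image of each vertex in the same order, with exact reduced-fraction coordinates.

T1 scale by (-2, -1, 3/2): (5, 2, -5) → (-10, -2, -15/2); (5, -3, -2) → (-10, 3, -3)
T2 translate by (6, 2, -2): (-10, -2, -15/2) → (-4, 0, -19/2); (-10, 3, -3) → (-4, 5, -5)
T3 scale by (1, -1, -1): (-4, 0, -19/2) → (-4, 0, 19/2); (-4, 5, -5) → (-4, -5, 5)
T4 shear: z ← z + 1·y: (-4, 0, 19/2) → (-4, 0, 19/2); (-4, -5, 5) → (-4, -5, 0)
T5 scale by (2, -2, 1): (-4, 0, 19/2) → (-8, 0, 19/2); (-4, -5, 0) → (-8, 10, 0)

image vertices: (-8, 0, 19/2), (-8, 10, 0)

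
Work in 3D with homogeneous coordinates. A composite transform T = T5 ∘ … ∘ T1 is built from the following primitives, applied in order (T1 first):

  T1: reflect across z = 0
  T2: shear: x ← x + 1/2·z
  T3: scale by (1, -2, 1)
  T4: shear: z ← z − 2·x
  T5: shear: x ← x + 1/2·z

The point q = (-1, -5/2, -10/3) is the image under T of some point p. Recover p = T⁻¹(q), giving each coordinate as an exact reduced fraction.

T1 = [1 0 0 0; 0 1 0 0; 0 0 -1 0; 0 0 0 1]
T2·T1 = [1 0 -1/2 0; 0 1 0 0; 0 0 -1 0; 0 0 0 1]
T3·…·T1 = [1 0 -1/2 0; 0 -2 0 0; 0 0 -1 0; 0 0 0 1]
T4·…·T1 = [1 0 -1/2 0; 0 -2 0 0; -2 0 0 0; 0 0 0 1]
T5·…·T1 = [0 0 -1/2 0; 0 -2 0 0; -2 0 0 0; 0 0 0 1]
det M = 2; M⁻¹ = [0 0 -1/2 0; 0 -1/2 0 0; -2 0 0 0; 0 0 0 1]
M⁻¹ · (-1, -5/2, -10/3)ᵀ = (5/3, 5/4, 2)ᵀ

p = (5/3, 5/4, 2)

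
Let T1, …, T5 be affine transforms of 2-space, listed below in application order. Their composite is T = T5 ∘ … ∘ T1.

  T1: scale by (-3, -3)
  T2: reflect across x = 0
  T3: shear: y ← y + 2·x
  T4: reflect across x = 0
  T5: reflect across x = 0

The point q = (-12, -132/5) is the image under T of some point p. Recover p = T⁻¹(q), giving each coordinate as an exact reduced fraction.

p = (-4, 4/5)

T1 = [-3 0 0; 0 -3 0; 0 0 1]
T2·T1 = [3 0 0; 0 -3 0; 0 0 1]
T3·…·T1 = [3 0 0; 6 -3 0; 0 0 1]
T4·…·T1 = [-3 0 0; 6 -3 0; 0 0 1]
T5·…·T1 = [3 0 0; 6 -3 0; 0 0 1]
det M = -9; M⁻¹ = [1/3 0 0; 2/3 -1/3 0; 0 0 1]
M⁻¹ · (-12, -132/5)ᵀ = (-4, 4/5)ᵀ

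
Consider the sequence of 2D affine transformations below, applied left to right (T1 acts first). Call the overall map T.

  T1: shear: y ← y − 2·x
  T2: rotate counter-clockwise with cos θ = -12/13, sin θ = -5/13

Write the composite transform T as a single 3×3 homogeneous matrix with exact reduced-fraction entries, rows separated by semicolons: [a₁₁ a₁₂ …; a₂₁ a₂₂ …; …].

T = [-22/13 5/13 0; 19/13 -12/13 0; 0 0 1]

T1 = [1 0 0; -2 1 0; 0 0 1]
T2·T1 = [-22/13 5/13 0; 19/13 -12/13 0; 0 0 1]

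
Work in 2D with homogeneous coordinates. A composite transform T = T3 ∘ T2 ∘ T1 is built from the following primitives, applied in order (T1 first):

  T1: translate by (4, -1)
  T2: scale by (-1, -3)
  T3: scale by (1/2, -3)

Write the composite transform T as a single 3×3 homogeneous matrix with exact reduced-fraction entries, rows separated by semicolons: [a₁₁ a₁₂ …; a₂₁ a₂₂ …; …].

T = [-1/2 0 -2; 0 9 -9; 0 0 1]

T1 = [1 0 4; 0 1 -1; 0 0 1]
T2·T1 = [-1 0 -4; 0 -3 3; 0 0 1]
T3·…·T1 = [-1/2 0 -2; 0 9 -9; 0 0 1]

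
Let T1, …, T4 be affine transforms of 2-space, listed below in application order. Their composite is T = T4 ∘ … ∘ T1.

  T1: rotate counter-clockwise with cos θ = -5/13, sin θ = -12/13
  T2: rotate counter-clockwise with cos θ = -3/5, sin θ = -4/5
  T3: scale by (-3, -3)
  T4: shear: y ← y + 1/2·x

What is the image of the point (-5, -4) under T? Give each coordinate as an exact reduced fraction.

T(p) = (-1167/65, -279/130)

T1 rotate counter-clockwise with cos θ = -5/13, sin θ = -12/13: (-5, -4) → (-23/13, 80/13)
T2 rotate counter-clockwise with cos θ = -3/5, sin θ = -4/5: (-23/13, 80/13) → (389/65, -148/65)
T3 scale by (-3, -3): (389/65, -148/65) → (-1167/65, 444/65)
T4 shear: y ← y + 1/2·x: (-1167/65, 444/65) → (-1167/65, -279/130)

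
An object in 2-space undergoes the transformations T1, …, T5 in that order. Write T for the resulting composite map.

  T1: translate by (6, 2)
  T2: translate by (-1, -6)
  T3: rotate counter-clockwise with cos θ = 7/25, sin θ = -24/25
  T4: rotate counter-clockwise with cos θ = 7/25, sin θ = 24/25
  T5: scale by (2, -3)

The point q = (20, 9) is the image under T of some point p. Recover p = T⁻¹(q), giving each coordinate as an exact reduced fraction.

T1 = [1 0 6; 0 1 2; 0 0 1]
T2·T1 = [1 0 5; 0 1 -4; 0 0 1]
T3·…·T1 = [7/25 24/25 -61/25; -24/25 7/25 -148/25; 0 0 1]
T4·…·T1 = [1 0 5; 0 1 -4; 0 0 1]
T5·…·T1 = [2 0 10; 0 -3 12; 0 0 1]
det M = -6; M⁻¹ = [1/2 0 -5; 0 -1/3 4; 0 0 1]
M⁻¹ · (20, 9)ᵀ = (5, 1)ᵀ

p = (5, 1)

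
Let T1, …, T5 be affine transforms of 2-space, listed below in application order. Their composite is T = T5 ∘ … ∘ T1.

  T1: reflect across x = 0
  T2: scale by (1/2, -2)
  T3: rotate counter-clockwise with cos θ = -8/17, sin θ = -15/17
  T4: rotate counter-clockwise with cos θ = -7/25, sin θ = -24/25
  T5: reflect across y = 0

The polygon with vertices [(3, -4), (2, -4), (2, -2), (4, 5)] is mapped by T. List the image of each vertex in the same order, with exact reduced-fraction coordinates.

T1 reflect across x = 0: (3, -4) → (-3, -4); (2, -4) → (-2, -4); (2, -2) → (-2, -2); (4, 5) → (-4, 5)
T2 scale by (1/2, -2): (-3, -4) → (-3/2, 8); (-2, -4) → (-1, 8); (-2, -2) → (-1, 4); (-4, 5) → (-2, -10)
T3 rotate counter-clockwise with cos θ = -8/17, sin θ = -15/17: (-3/2, 8) → (132/17, -83/34); (-1, 8) → (128/17, -49/17); (-1, 4) → (4, -1); (-2, -10) → (-134/17, 110/17)
T4 rotate counter-clockwise with cos θ = -7/25, sin θ = -24/25: (132/17, -83/34) → (-384/85, -1151/170); (128/17, -49/17) → (-2072/425, -2729/425); (4, -1) → (-52/25, -89/25); (-134/17, 110/17) → (3578/425, 2446/425)
T5 reflect across y = 0: (-384/85, -1151/170) → (-384/85, 1151/170); (-2072/425, -2729/425) → (-2072/425, 2729/425); (-52/25, -89/25) → (-52/25, 89/25); (3578/425, 2446/425) → (3578/425, -2446/425)

image vertices: (-384/85, 1151/170), (-2072/425, 2729/425), (-52/25, 89/25), (3578/425, -2446/425)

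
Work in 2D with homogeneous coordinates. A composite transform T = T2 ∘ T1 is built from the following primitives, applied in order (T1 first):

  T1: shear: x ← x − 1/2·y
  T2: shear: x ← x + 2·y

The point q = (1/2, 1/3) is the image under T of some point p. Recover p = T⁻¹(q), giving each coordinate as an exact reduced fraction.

T1 = [1 -1/2 0; 0 1 0; 0 0 1]
T2·T1 = [1 3/2 0; 0 1 0; 0 0 1]
det M = 1; M⁻¹ = [1 -3/2 0; 0 1 0; 0 0 1]
M⁻¹ · (1/2, 1/3)ᵀ = (0, 1/3)ᵀ

p = (0, 1/3)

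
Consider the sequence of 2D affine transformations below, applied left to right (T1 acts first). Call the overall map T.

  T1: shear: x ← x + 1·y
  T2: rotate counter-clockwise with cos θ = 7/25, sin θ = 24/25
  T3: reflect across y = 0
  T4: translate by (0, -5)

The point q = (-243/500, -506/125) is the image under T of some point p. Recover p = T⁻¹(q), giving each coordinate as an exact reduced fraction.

T1 = [1 1 0; 0 1 0; 0 0 1]
T2·T1 = [7/25 -17/25 0; 24/25 31/25 0; 0 0 1]
T3·…·T1 = [7/25 -17/25 0; -24/25 -31/25 0; 0 0 1]
T4·…·T1 = [7/25 -17/25 0; -24/25 -31/25 -5; 0 0 1]
det M = -1; M⁻¹ = [31/25 -17/25 -17/5; -24/25 -7/25 -7/5; 0 0 1]
M⁻¹ · (-243/500, -506/125)ᵀ = (-5/4, 1/5)ᵀ

p = (-5/4, 1/5)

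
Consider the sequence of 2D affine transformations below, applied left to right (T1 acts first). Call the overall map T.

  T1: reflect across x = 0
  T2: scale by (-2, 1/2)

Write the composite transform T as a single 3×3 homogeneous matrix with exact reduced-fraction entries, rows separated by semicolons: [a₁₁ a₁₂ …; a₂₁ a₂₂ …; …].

T1 = [-1 0 0; 0 1 0; 0 0 1]
T2·T1 = [2 0 0; 0 1/2 0; 0 0 1]

T = [2 0 0; 0 1/2 0; 0 0 1]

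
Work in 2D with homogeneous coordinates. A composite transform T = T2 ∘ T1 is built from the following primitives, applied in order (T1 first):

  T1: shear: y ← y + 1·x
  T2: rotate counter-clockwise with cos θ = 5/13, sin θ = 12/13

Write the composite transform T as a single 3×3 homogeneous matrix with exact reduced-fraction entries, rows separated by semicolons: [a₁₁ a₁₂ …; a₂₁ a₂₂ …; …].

T = [-7/13 -12/13 0; 17/13 5/13 0; 0 0 1]

T1 = [1 0 0; 1 1 0; 0 0 1]
T2·T1 = [-7/13 -12/13 0; 17/13 5/13 0; 0 0 1]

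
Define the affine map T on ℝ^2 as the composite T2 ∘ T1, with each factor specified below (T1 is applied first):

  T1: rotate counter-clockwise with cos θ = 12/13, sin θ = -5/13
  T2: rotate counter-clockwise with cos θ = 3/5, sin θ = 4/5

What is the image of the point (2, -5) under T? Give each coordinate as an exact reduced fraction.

T1 rotate counter-clockwise with cos θ = 12/13, sin θ = -5/13: (2, -5) → (-1/13, -70/13)
T2 rotate counter-clockwise with cos θ = 3/5, sin θ = 4/5: (-1/13, -70/13) → (277/65, -214/65)

T(p) = (277/65, -214/65)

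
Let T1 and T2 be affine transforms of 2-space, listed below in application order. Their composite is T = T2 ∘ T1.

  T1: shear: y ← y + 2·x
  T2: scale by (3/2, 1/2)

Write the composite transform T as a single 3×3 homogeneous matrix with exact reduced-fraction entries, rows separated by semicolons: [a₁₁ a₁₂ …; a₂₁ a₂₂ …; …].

T = [3/2 0 0; 1 1/2 0; 0 0 1]

T1 = [1 0 0; 2 1 0; 0 0 1]
T2·T1 = [3/2 0 0; 1 1/2 0; 0 0 1]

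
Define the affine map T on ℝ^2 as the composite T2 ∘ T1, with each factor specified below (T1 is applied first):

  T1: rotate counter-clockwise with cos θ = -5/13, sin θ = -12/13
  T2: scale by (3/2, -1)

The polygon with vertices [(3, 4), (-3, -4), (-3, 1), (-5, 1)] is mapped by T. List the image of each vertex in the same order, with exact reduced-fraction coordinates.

T1 rotate counter-clockwise with cos θ = -5/13, sin θ = -12/13: (3, 4) → (33/13, -56/13); (-3, -4) → (-33/13, 56/13); (-3, 1) → (27/13, 31/13); (-5, 1) → (37/13, 55/13)
T2 scale by (3/2, -1): (33/13, -56/13) → (99/26, 56/13); (-33/13, 56/13) → (-99/26, -56/13); (27/13, 31/13) → (81/26, -31/13); (37/13, 55/13) → (111/26, -55/13)

image vertices: (99/26, 56/13), (-99/26, -56/13), (81/26, -31/13), (111/26, -55/13)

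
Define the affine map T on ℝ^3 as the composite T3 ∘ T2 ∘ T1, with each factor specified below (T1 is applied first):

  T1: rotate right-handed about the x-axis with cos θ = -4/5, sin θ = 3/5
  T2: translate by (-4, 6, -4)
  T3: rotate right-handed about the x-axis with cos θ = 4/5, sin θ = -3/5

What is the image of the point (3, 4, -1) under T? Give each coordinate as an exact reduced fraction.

T1 rotate right-handed about the x-axis with cos θ = -4/5, sin θ = 3/5: (3, 4, -1) → (3, -13/5, 16/5)
T2 translate by (-4, 6, -4): (3, -13/5, 16/5) → (-1, 17/5, -4/5)
T3 rotate right-handed about the x-axis with cos θ = 4/5, sin θ = -3/5: (-1, 17/5, -4/5) → (-1, 56/25, -67/25)

T(p) = (-1, 56/25, -67/25)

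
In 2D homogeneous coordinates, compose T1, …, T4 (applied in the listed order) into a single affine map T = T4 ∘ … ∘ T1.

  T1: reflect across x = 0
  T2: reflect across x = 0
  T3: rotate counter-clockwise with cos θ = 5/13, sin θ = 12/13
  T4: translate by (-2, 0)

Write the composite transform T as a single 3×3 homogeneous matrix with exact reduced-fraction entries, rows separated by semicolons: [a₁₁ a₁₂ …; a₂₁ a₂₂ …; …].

T = [5/13 -12/13 -2; 12/13 5/13 0; 0 0 1]

T1 = [-1 0 0; 0 1 0; 0 0 1]
T2·T1 = [1 0 0; 0 1 0; 0 0 1]
T3·…·T1 = [5/13 -12/13 0; 12/13 5/13 0; 0 0 1]
T4·…·T1 = [5/13 -12/13 -2; 12/13 5/13 0; 0 0 1]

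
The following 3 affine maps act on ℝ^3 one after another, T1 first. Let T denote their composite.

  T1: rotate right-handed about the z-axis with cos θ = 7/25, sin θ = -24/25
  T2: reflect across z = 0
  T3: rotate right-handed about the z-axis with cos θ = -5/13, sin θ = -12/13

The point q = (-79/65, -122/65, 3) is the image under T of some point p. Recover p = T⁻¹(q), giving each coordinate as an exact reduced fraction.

p = (1, 2, -3)

T1 = [7/25 24/25 0 0; -24/25 7/25 0 0; 0 0 1 0; 0 0 0 1]
T2·T1 = [7/25 24/25 0 0; -24/25 7/25 0 0; 0 0 -1 0; 0 0 0 1]
T3·…·T1 = [-323/325 -36/325 0 0; 36/325 -323/325 0 0; 0 0 -1 0; 0 0 0 1]
det M = -1; M⁻¹ = [-323/325 36/325 0 0; -36/325 -323/325 0 0; 0 0 -1 0; 0 0 0 1]
M⁻¹ · (-79/65, -122/65, 3)ᵀ = (1, 2, -3)ᵀ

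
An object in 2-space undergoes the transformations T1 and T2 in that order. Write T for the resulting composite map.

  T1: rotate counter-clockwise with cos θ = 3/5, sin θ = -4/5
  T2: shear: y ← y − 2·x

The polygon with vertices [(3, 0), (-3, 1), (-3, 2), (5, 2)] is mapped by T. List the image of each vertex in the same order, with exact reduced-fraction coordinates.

image vertices: (9/5, -6), (-1, 5), (-1/5, 4), (23/5, -12)

T1 rotate counter-clockwise with cos θ = 3/5, sin θ = -4/5: (3, 0) → (9/5, -12/5); (-3, 1) → (-1, 3); (-3, 2) → (-1/5, 18/5); (5, 2) → (23/5, -14/5)
T2 shear: y ← y − 2·x: (9/5, -12/5) → (9/5, -6); (-1, 3) → (-1, 5); (-1/5, 18/5) → (-1/5, 4); (23/5, -14/5) → (23/5, -12)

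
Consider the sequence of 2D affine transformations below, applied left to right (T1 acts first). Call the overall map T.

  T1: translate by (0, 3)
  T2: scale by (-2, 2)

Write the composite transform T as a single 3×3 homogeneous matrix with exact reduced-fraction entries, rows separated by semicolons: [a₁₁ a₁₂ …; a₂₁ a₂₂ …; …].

T = [-2 0 0; 0 2 6; 0 0 1]

T1 = [1 0 0; 0 1 3; 0 0 1]
T2·T1 = [-2 0 0; 0 2 6; 0 0 1]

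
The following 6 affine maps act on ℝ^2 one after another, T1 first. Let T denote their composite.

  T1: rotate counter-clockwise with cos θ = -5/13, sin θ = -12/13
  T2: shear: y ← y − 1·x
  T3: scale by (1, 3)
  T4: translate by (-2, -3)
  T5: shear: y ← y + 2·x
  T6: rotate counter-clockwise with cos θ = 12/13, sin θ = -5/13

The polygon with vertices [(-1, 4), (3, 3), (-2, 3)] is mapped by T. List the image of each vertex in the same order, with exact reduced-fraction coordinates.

T1 rotate counter-clockwise with cos θ = -5/13, sin θ = -12/13: (-1, 4) → (53/13, -8/13); (3, 3) → (21/13, -51/13); (-2, 3) → (46/13, 9/13)
T2 shear: y ← y − 1·x: (53/13, -8/13) → (53/13, -61/13); (21/13, -51/13) → (21/13, -72/13); (46/13, 9/13) → (46/13, -37/13)
T3 scale by (1, 3): (53/13, -61/13) → (53/13, -183/13); (21/13, -72/13) → (21/13, -216/13); (46/13, -37/13) → (46/13, -111/13)
T4 translate by (-2, -3): (53/13, -183/13) → (27/13, -222/13); (21/13, -216/13) → (-5/13, -255/13); (46/13, -111/13) → (20/13, -150/13)
T5 shear: y ← y + 2·x: (27/13, -222/13) → (27/13, -168/13); (-5/13, -255/13) → (-5/13, -265/13); (20/13, -150/13) → (20/13, -110/13)
T6 rotate counter-clockwise with cos θ = 12/13, sin θ = -5/13: (27/13, -168/13) → (-516/169, -2151/169); (-5/13, -265/13) → (-1385/169, -3155/169); (20/13, -110/13) → (-310/169, -1420/169)

image vertices: (-516/169, -2151/169), (-1385/169, -3155/169), (-310/169, -1420/169)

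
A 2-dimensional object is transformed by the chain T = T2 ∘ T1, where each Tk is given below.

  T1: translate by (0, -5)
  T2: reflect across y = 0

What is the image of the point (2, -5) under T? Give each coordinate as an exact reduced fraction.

T(p) = (2, 10)

T1 translate by (0, -5): (2, -5) → (2, -10)
T2 reflect across y = 0: (2, -10) → (2, 10)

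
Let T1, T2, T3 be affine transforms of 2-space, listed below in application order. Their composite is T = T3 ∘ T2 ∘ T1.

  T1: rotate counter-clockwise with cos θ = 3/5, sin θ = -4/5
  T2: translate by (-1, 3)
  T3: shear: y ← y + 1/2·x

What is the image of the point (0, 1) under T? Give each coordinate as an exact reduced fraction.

T1 rotate counter-clockwise with cos θ = 3/5, sin θ = -4/5: (0, 1) → (4/5, 3/5)
T2 translate by (-1, 3): (4/5, 3/5) → (-1/5, 18/5)
T3 shear: y ← y + 1/2·x: (-1/5, 18/5) → (-1/5, 7/2)

T(p) = (-1/5, 7/2)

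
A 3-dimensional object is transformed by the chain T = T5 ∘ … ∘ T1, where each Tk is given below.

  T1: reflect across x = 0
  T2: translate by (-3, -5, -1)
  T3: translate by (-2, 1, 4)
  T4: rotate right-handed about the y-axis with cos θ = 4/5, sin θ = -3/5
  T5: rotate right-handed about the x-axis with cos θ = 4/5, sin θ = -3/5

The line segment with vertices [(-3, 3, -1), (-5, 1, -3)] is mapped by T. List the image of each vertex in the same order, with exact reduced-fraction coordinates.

T1 reflect across x = 0: (-3, 3, -1) → (3, 3, -1); (-5, 1, -3) → (5, 1, -3)
T2 translate by (-3, -5, -1): (3, 3, -1) → (0, -2, -2); (5, 1, -3) → (2, -4, -4)
T3 translate by (-2, 1, 4): (0, -2, -2) → (-2, -1, 2); (2, -4, -4) → (0, -3, 0)
T4 rotate right-handed about the y-axis with cos θ = 4/5, sin θ = -3/5: (-2, -1, 2) → (-14/5, -1, 2/5); (0, -3, 0) → (0, -3, 0)
T5 rotate right-handed about the x-axis with cos θ = 4/5, sin θ = -3/5: (-14/5, -1, 2/5) → (-14/5, -14/25, 23/25); (0, -3, 0) → (0, -12/5, 9/5)

image vertices: (-14/5, -14/25, 23/25), (0, -12/5, 9/5)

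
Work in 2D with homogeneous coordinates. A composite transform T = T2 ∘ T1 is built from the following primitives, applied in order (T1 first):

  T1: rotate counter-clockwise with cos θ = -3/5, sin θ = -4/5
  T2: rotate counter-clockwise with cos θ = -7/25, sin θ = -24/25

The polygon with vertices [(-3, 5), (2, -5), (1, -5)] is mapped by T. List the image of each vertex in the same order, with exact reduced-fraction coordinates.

image vertices: (-11/5, -27/5), (14/5, 23/5), (17/5, 19/5)

T1 rotate counter-clockwise with cos θ = -3/5, sin θ = -4/5: (-3, 5) → (29/5, -3/5); (2, -5) → (-26/5, 7/5); (1, -5) → (-23/5, 11/5)
T2 rotate counter-clockwise with cos θ = -7/25, sin θ = -24/25: (29/5, -3/5) → (-11/5, -27/5); (-26/5, 7/5) → (14/5, 23/5); (-23/5, 11/5) → (17/5, 19/5)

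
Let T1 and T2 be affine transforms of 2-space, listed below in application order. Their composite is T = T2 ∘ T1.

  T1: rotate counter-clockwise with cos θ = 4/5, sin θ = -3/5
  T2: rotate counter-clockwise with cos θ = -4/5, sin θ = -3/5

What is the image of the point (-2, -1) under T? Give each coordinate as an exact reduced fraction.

T1 rotate counter-clockwise with cos θ = 4/5, sin θ = -3/5: (-2, -1) → (-11/5, 2/5)
T2 rotate counter-clockwise with cos θ = -4/5, sin θ = -3/5: (-11/5, 2/5) → (2, 1)

T(p) = (2, 1)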